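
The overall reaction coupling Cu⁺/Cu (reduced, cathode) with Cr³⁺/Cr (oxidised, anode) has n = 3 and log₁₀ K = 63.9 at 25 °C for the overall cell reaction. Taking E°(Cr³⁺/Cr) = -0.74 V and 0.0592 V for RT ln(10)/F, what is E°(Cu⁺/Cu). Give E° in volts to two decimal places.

+0.52 V

E°cell = (0.0592/n)·log K = (0.0592/3)(63.9) = +1.261 V.
Since Cu⁺/Cu is the cathode and Cr³⁺/Cr the anode, E°cell = E°(Cu⁺/Cu) − E°(Cr³⁺/Cr).
So E°(Cu⁺/Cu) = E°cell + E°(Cr³⁺/Cr) = +1.261 + (-0.74) = +0.52 V.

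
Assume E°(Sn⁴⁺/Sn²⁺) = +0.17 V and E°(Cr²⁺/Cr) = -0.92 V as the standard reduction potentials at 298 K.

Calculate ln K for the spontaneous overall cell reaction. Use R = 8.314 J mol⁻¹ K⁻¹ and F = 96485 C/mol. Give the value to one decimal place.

Cathode: Sn⁴⁺/Sn²⁺; anode: Cr²⁺/Cr. E°cell = (+0.17) − (-0.92) = +1.09 V, with n = 2.
ΔG° = −nFE° = −RT ln K, so ln K = nFE°/(RT) = (2)(96485)(+1.09) / ((8.314)(298)) = 84.897.

84.9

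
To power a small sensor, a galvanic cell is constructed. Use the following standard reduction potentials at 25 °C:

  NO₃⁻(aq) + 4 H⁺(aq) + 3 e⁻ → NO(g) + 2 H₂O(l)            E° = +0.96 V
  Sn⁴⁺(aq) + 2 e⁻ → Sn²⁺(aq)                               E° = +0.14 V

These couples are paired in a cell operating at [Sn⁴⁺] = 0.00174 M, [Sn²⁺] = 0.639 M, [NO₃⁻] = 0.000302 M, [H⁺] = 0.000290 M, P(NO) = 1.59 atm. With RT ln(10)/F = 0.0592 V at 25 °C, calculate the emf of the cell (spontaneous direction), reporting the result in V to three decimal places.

+0.543 V

NO₃⁻/NO is the cathode (higher E°), Sn⁴⁺/Sn²⁺ the anode: E°cell = +0.96 − (+0.14) = +0.82 V, n = 6.
Overall: 2 NO₃⁻(aq) + 8 H⁺(aq) + 3 Sn²⁺(aq) → 2 NO(g) + 4 H₂O(l) + 3 Sn⁴⁺(aq)
Q = P(NO)^2·[Sn⁴⁺]^3 / ([NO₃⁻]^2·[H⁺]^8·[Sn²⁺]^3); log Q = 28.049.
E = E° − (0.0592/n) log Q = +0.82 − (0.0592/6)(28.049) = +0.543 V.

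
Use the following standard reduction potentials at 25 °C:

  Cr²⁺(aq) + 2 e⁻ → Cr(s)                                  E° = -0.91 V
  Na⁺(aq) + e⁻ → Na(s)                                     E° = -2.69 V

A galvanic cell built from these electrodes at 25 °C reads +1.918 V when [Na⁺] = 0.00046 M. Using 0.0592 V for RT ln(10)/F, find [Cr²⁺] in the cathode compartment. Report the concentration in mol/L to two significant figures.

Cr²⁺/Cr is the cathode, Na⁺/Na the anode: E°cell = +1.78 V, n = 2.
Overall reaction: Cr²⁺(aq) + 2 Na(s) → Cr(s) + 2 Na⁺(aq); Q = [Na⁺]^2/[Cr²⁺]^1.
From E = E° − (0.0592/n) log Q: log Q = (E° − E)·n/0.0592 = (+1.78 − (+1.918))·2/0.0592 = -4.6622.
So 1·log[Cr²⁺] = 2·log(0.00046) − log Q = -6.6745 − (-4.6622) = -2.0123; [Cr²⁺] = 10^(-2.0123) ≈ 0.0097 M.

0.0097 M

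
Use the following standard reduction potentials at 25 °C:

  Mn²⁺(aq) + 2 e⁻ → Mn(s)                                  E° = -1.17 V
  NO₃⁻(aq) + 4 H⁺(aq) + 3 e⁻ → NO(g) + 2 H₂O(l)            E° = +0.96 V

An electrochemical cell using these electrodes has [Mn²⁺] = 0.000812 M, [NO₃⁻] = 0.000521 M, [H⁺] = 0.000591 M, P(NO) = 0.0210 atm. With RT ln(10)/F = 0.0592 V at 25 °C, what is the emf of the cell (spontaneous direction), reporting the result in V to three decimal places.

NO₃⁻/NO is the cathode (higher E°), Mn²⁺/Mn the anode: E°cell = +0.96 − (-1.17) = +2.13 V, n = 6.
Overall: 2 NO₃⁻(aq) + 8 H⁺(aq) + 3 Mn(s) → 2 NO(g) + 4 H₂O(l) + 3 Mn²⁺(aq)
Q = P(NO)^2·[Mn²⁺]^3 / ([NO₃⁻]^2·[H⁺]^8); log Q = 19.767.
E = E° − (0.0592/n) log Q = +2.13 − (0.0592/6)(19.767) = +1.935 V.

+1.935 V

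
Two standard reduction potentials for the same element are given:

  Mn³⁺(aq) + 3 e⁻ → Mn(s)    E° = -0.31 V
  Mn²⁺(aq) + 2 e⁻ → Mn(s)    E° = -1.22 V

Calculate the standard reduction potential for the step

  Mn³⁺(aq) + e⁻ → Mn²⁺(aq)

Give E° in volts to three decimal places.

+1.510 V

Sequential free energies add, so n₃E°₃ = n₁E°₁ + n₂E°₂.
With n₃ = 3, and the known step contributing 2×(-1.22) V, the unknown satisfies 1·E° = 3×(-0.31) − 2×(-1.22) = +1.510.
E° = +1.510 / 1 = +1.510 V.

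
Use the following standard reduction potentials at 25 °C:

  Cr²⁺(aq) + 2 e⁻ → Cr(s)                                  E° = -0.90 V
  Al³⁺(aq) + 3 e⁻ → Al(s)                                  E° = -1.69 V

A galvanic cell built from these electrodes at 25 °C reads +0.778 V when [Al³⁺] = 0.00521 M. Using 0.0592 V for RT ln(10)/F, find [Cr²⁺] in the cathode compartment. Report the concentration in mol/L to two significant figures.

Cr²⁺/Cr is the cathode, Al³⁺/Al the anode: E°cell = +0.79 V, n = 6.
Overall reaction: 3 Cr²⁺(aq) + 2 Al(s) → 3 Cr(s) + 2 Al³⁺(aq); Q = [Al³⁺]^2/[Cr²⁺]^3.
From E = E° − (0.0592/n) log Q: log Q = (E° − E)·n/0.0592 = (+0.79 − (+0.778))·6/0.0592 = 1.2162.
So 3·log[Cr²⁺] = 2·log(0.00521) − log Q = -4.5663 − (1.2162) = -5.7825; log[Cr²⁺] = -5.7825 / 3 = -1.9275; [Cr²⁺] = 10^(-1.9275) ≈ 0.012 M.

0.012 M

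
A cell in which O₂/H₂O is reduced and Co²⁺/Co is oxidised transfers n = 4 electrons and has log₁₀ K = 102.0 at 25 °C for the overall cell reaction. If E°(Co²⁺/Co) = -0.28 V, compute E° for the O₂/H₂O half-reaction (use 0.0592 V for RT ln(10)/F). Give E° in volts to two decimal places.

+1.23 V

E°cell = (0.0592/n)·log K = (0.0592/4)(102.0) = +1.510 V.
Since O₂/H₂O is the cathode and Co²⁺/Co the anode, E°cell = E°(O₂/H₂O) − E°(Co²⁺/Co).
So E°(O₂/H₂O) = E°cell + E°(Co²⁺/Co) = +1.510 + (-0.28) = +1.23 V.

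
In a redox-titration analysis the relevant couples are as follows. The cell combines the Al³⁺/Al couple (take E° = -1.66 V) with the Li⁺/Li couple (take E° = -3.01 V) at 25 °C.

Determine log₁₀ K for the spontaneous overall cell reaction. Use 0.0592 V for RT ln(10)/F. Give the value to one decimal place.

68.4

Cathode: Al³⁺/Al; anode: Li⁺/Li. E°cell = +1.35 V, n = 3.
log K = nE°cell / 0.0592 = (3)(+1.35) / 0.0592 = 68.4.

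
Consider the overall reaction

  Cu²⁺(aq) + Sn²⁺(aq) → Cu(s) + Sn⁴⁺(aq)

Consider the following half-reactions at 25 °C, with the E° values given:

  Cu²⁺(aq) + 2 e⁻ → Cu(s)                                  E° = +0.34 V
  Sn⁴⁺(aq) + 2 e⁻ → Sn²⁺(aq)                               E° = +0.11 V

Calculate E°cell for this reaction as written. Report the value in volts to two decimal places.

+0.23 V

The Cu²⁺/Cu couple has the higher reduction potential, so it is the cathode; Sn⁴⁺/Sn²⁺ is oxidised at the anode.
E°cell = E°(cathode) − E°(anode) = (+0.34) − (+0.11) = +0.23 V.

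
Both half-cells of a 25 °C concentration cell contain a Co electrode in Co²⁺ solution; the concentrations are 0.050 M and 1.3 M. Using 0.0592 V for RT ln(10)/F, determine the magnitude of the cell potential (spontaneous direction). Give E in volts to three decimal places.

For a concentration cell E°cell = 0. The 1.3 M side is the cathode (reduction is favoured where [Co²⁺] is higher).
With n = 2, E = −(0.0592/2) log([Co²⁺]ₐₙ/[Co²⁺]꜀ₐₜ) = −(0.0592/2) log(0.05/1.3) = −(0.0592/2)(-1.415) = +0.042 V.

+0.042 V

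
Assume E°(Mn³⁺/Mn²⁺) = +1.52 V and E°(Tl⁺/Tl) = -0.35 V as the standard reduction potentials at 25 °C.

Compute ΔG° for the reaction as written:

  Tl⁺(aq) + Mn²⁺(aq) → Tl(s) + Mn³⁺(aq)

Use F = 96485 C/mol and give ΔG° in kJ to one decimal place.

+180.4 kJ

As written, Tl⁺/Tl is reduced (cathode) and Mn³⁺/Mn²⁺ is oxidised (anode), so E°cell = (-0.35) − (+1.52) = -1.87 V.
Balancing electrons gives n = 1.
ΔG° = −nFE° = −(1)(96485)(-1.87) = 180,427 J = +180.4 kJ.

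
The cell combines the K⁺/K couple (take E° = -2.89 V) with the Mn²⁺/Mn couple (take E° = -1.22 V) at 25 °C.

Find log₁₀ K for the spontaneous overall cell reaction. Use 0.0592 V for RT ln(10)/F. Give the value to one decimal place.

56.4

Cathode: Mn²⁺/Mn; anode: K⁺/K. E°cell = +1.67 V, n = 2.
log K = nE°cell / 0.0592 = (2)(+1.67) / 0.0592 = 56.4.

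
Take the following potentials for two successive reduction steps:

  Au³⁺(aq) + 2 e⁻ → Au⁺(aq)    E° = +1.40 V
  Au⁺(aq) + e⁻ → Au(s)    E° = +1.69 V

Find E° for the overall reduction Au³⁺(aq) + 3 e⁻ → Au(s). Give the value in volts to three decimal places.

+1.497 V

Since ΔG° = −nFE° is additive over sequential reductions, n₃E°₃ = n₁E°₁ + n₂E°₂.
E°₃ = (2×+1.40 + 1×+1.69) / 3 = (+4.490) / 3 = +1.497 V.
E° values themselves are not directly additive — weighting by electron count is essential.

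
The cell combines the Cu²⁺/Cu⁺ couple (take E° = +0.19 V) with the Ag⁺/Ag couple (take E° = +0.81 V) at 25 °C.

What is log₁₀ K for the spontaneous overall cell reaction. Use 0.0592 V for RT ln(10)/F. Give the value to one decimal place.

Cathode: Ag⁺/Ag; anode: Cu²⁺/Cu⁺. E°cell = +0.62 V, n = 1.
log K = nE°cell / 0.0592 = (1)(+0.62) / 0.0592 = 10.5.

10.5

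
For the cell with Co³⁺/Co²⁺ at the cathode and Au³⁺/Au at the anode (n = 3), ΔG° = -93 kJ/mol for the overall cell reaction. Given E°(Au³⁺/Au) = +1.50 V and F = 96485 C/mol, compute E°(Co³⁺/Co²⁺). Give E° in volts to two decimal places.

E°cell = −ΔG°/(nF) = −(-93×10³)/((3)(96485)) = +0.321 V.
Since Co³⁺/Co²⁺ is the cathode and Au³⁺/Au the anode, E°cell = E°(Co³⁺/Co²⁺) − E°(Au³⁺/Au).
So E°(Co³⁺/Co²⁺) = E°cell + E°(Au³⁺/Au) = +0.321 + (+1.50) = +1.82 V.

+1.82 V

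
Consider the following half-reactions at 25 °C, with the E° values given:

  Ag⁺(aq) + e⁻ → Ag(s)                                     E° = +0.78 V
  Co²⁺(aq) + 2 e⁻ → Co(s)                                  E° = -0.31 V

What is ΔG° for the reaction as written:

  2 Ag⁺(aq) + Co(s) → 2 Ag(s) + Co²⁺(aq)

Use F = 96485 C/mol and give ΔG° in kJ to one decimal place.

As written, Ag⁺/Ag is reduced (cathode) and Co²⁺/Co is oxidised (anode), so E°cell = (+0.78) − (-0.31) = +1.09 V.
Balancing electrons gives n = 2.
ΔG° = −nFE° = −(2)(96485)(+1.09) = -210,337 J = -210.3 kJ.

-210.3 kJ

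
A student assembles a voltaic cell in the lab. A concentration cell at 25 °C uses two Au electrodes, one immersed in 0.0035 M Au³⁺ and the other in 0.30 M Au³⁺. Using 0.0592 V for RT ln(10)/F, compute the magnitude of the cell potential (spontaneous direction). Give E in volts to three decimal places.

For a concentration cell E°cell = 0. The 0.30 M side is the cathode (reduction is favoured where [Au³⁺] is higher).
With n = 3, E = −(0.0592/3) log([Au³⁺]ₐₙ/[Au³⁺]꜀ₐₜ) = −(0.0592/3) log(0.0035/0.3) = −(0.0592/3)(-1.933) = +0.038 V.

+0.038 V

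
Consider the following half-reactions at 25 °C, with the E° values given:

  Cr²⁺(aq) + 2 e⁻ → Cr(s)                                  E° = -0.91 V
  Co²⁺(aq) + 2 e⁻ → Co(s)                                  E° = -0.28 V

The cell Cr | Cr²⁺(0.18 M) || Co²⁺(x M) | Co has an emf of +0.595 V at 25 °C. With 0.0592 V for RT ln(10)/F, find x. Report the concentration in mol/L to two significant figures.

0.012 M

Co²⁺/Co is the cathode, Cr²⁺/Cr the anode: E°cell = +0.63 V, n = 2.
Overall reaction: Co²⁺(aq) + Cr(s) → Co(s) + Cr²⁺(aq); Q = [Cr²⁺]^1/[Co²⁺]^1.
From E = E° − (0.0592/n) log Q: log Q = (E° − E)·n/0.0592 = (+0.63 − (+0.595))·2/0.0592 = 1.1824.
So 1·log[Co²⁺] = 1·log(0.18) − log Q = -0.7447 − (1.1824) = -1.9271; [Co²⁺] = 10^(-1.9271) ≈ 0.012 M.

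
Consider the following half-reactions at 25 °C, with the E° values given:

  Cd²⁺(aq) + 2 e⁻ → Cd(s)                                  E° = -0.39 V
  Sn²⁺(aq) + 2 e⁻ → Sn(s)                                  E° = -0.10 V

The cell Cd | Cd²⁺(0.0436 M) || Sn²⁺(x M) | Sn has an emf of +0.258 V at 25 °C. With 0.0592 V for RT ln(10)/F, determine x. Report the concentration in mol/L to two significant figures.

0.0036 M

Sn²⁺/Sn is the cathode, Cd²⁺/Cd the anode: E°cell = +0.29 V, n = 2.
Overall reaction: Sn²⁺(aq) + Cd(s) → Sn(s) + Cd²⁺(aq); Q = [Cd²⁺]^1/[Sn²⁺]^1.
From E = E° − (0.0592/n) log Q: log Q = (E° − E)·n/0.0592 = (+0.29 − (+0.258))·2/0.0592 = 1.0811.
So 1·log[Sn²⁺] = 1·log(0.0436) − log Q = -1.3605 − (1.0811) = -2.4416; [Sn²⁺] = 10^(-2.4416) ≈ 0.0036 M.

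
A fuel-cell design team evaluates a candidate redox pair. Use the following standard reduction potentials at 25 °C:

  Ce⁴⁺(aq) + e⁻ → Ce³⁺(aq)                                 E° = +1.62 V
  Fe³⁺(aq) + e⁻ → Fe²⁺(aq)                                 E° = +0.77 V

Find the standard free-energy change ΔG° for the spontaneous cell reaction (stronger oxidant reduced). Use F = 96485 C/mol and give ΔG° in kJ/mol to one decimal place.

-82.0 kJ/mol

Ce⁴⁺/Ce³⁺ (E° = +1.62 V) is the cathode; Fe³⁺/Fe²⁺ (E° = +0.77 V) is the anode, so E°cell = +0.85 V.
Balancing electrons gives n = 1 (lcm of 1 and 1).
ΔG° = −nFE° = −(1)(96485)(+0.85) = -82,012 J = -82.0 kJ/mol.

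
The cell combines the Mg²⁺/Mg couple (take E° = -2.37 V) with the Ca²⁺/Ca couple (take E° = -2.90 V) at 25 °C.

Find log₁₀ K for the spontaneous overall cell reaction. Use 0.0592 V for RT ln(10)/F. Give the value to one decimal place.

Cathode: Mg²⁺/Mg; anode: Ca²⁺/Ca. E°cell = +0.53 V, n = 2.
log K = nE°cell / 0.0592 = (2)(+0.53) / 0.0592 = 17.9.

17.9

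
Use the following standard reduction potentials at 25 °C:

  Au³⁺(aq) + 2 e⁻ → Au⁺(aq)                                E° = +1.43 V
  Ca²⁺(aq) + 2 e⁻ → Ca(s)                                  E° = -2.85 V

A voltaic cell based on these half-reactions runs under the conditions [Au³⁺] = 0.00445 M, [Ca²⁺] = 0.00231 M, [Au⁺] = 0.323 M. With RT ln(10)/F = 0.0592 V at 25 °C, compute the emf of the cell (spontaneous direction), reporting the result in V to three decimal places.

Au³⁺/Au⁺ is the cathode (higher E°), Ca²⁺/Ca the anode: E°cell = +1.43 − (-2.85) = +4.28 V, n = 2.
Overall: Au³⁺(aq) + Ca(s) → Au⁺(aq) + Ca²⁺(aq)
Q = [Au⁺]·[Ca²⁺] / ([Au³⁺]); log Q = -0.776.
E = E° − (0.0592/n) log Q = +4.28 − (0.0592/2)(-0.776) = +4.303 V.

+4.303 V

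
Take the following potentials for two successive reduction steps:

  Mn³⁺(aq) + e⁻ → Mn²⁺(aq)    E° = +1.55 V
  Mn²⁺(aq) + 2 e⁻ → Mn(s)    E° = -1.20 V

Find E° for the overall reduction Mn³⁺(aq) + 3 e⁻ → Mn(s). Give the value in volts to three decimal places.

-0.283 V

Since ΔG° = −nFE° is additive over sequential reductions, n₃E°₃ = n₁E°₁ + n₂E°₂.
E°₃ = (1×+1.55 + 2×-1.20) / 3 = (-0.850) / 3 = -0.283 V.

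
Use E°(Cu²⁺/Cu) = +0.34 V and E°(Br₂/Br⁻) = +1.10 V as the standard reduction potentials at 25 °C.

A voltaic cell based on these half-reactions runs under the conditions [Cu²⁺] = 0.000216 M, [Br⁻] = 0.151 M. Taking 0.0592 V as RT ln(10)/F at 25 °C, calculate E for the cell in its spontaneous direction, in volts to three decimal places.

+0.917 V

Br₂/Br⁻ is the cathode (higher E°), Cu²⁺/Cu the anode: E°cell = +1.10 − (+0.34) = +0.76 V, n = 2.
Overall: Br₂(l) + Cu(s) → 2 Br⁻(aq) + Cu²⁺(aq)
Q = [Br⁻]^2·[Cu²⁺]; log Q = -5.308.
E = E° − (0.0592/n) log Q = +0.76 − (0.0592/2)(-5.308) = +0.917 V.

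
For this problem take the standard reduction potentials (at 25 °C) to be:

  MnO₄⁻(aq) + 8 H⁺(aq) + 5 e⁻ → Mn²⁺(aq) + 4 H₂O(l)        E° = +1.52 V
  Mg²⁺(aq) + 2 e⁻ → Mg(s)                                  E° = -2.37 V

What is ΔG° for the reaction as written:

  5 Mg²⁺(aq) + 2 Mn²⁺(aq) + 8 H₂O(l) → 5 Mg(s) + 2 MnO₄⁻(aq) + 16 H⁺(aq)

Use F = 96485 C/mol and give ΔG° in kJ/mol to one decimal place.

As written, Mg²⁺/Mg is reduced (cathode) and MnO₄⁻/Mn²⁺ is oxidised (anode), so E°cell = (-2.37) − (+1.52) = -3.89 V.
Balancing electrons gives n = 10.
ΔG° = −nFE° = −(10)(96485)(-3.89) = 3,753,266 J = +3753.3 kJ/mol.

+3753.3 kJ/mol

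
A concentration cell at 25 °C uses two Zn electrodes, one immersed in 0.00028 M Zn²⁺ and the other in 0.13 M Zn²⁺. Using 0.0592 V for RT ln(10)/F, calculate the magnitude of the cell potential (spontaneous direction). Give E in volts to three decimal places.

+0.079 V

For a concentration cell E°cell = 0. The 0.13 M side is the cathode (reduction is favoured where [Zn²⁺] is higher).
With n = 2, E = −(0.0592/2) log([Zn²⁺]ₐₙ/[Zn²⁺]꜀ₐₜ) = −(0.0592/2) log(0.00028/0.13) = −(0.0592/2)(-2.667) = +0.079 V.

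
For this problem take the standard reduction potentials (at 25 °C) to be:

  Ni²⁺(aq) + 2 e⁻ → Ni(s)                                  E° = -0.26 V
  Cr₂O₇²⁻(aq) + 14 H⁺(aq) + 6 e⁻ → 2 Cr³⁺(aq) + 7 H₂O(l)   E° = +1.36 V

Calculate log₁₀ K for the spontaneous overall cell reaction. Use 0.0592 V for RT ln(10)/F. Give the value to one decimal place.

164.2

Cathode: Cr₂O₇²⁻/Cr³⁺; anode: Ni²⁺/Ni. E°cell = +1.62 V, n = 6.
log K = nE°cell / 0.0592 = (6)(+1.62) / 0.0592 = 164.2.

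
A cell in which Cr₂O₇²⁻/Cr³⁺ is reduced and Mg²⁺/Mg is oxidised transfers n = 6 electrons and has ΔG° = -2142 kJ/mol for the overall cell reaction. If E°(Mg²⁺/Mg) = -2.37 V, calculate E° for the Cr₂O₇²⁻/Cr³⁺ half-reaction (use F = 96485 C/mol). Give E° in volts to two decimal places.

E°cell = −ΔG°/(nF) = −(-2142×10³)/((6)(96485)) = +3.700 V.
Since Cr₂O₇²⁻/Cr³⁺ is the cathode and Mg²⁺/Mg the anode, E°cell = E°(Cr₂O₇²⁻/Cr³⁺) − E°(Mg²⁺/Mg).
So E°(Cr₂O₇²⁻/Cr³⁺) = E°cell + E°(Mg²⁺/Mg) = +3.700 + (-2.37) = +1.33 V.

+1.33 V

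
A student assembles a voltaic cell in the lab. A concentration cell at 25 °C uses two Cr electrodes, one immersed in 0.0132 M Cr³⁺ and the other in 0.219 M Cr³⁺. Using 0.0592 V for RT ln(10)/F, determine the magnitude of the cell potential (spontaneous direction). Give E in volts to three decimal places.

For a concentration cell E°cell = 0. The 0.219 M side is the cathode (reduction is favoured where [Cr³⁺] is higher).
With n = 3, E = −(0.0592/3) log([Cr³⁺]ₐₙ/[Cr³⁺]꜀ₐₜ) = −(0.0592/3) log(0.0132/0.219) = −(0.0592/3)(-1.220) = +0.024 V.

+0.024 V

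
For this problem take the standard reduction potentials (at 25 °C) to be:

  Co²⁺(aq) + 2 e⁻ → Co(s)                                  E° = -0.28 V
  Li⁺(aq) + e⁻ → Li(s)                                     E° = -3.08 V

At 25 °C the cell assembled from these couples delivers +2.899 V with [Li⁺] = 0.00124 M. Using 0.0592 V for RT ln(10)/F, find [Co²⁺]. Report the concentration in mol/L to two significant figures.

0.0034 M

Co²⁺/Co is the cathode, Li⁺/Li the anode: E°cell = +2.80 V, n = 2.
Overall reaction: Co²⁺(aq) + 2 Li(s) → Co(s) + 2 Li⁺(aq); Q = [Li⁺]^2/[Co²⁺]^1.
From E = E° − (0.0592/n) log Q: log Q = (E° − E)·n/0.0592 = (+2.80 − (+2.899))·2/0.0592 = -3.3446.
So 1·log[Co²⁺] = 2·log(0.00124) − log Q = -5.8132 − (-3.3446) = -2.4686; [Co²⁺] = 10^(-2.4686) ≈ 0.0034 M.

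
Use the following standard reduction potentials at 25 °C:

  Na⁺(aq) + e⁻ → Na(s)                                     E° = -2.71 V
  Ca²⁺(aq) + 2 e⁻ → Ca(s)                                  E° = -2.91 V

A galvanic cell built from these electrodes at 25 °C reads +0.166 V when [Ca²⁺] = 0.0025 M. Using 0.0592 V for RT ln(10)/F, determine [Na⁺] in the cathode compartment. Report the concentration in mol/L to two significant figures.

Na⁺/Na is the cathode, Ca²⁺/Ca the anode: E°cell = +0.20 V, n = 2.
Overall reaction: 2 Na⁺(aq) + Ca(s) → 2 Na(s) + Ca²⁺(aq); Q = [Ca²⁺]^1/[Na⁺]^2.
From E = E° − (0.0592/n) log Q: log Q = (E° − E)·n/0.0592 = (+0.20 − (+0.166))·2/0.0592 = 1.1486.
So 2·log[Na⁺] = 1·log(0.0025) − log Q = -2.6021 − (1.1486) = -3.7507; log[Na⁺] = -3.7507 / 2 = -1.8754; [Na⁺] = 10^(-1.8754) ≈ 0.013 M.

0.013 M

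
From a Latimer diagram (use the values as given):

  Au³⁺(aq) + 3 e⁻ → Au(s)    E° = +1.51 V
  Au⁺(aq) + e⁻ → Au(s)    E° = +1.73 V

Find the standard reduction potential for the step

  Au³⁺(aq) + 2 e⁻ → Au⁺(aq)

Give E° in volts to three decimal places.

Sequential free energies add, so n₃E°₃ = n₁E°₁ + n₂E°₂.
With n₃ = 3, and the known step contributing 1×(+1.73) V, the unknown satisfies 2·E° = 3×(+1.51) − 1×(+1.73) = +2.800.
E° = +2.800 / 2 = +1.400 V.

+1.400 V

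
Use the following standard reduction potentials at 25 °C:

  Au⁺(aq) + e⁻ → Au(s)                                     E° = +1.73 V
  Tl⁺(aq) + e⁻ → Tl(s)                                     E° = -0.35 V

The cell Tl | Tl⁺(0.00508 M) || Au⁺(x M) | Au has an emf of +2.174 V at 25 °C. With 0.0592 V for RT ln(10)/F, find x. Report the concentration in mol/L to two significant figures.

0.20 M

Au⁺/Au is the cathode, Tl⁺/Tl the anode: E°cell = +2.08 V, n = 1.
Overall reaction: Au⁺(aq) + Tl(s) → Au(s) + Tl⁺(aq); Q = [Tl⁺]^1/[Au⁺]^1.
From E = E° − (0.0592/n) log Q: log Q = (E° − E)·n/0.0592 = (+2.08 − (+2.174))·1/0.0592 = -1.5878.
So 1·log[Au⁺] = 1·log(0.00508) − log Q = -2.2941 − (-1.5878) = -0.7063; [Au⁺] = 10^(-0.7063) ≈ 0.20 M.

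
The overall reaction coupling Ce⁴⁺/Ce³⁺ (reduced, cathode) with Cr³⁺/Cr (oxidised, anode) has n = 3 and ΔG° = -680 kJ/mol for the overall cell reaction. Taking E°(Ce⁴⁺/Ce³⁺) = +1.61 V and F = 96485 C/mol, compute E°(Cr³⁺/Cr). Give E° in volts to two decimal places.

E°cell = −ΔG°/(nF) = −(-680×10³)/((3)(96485)) = +2.349 V.
Since Ce⁴⁺/Ce³⁺ is the cathode and Cr³⁺/Cr the anode, E°cell = E°(Ce⁴⁺/Ce³⁺) − E°(Cr³⁺/Cr).
So E°(Cr³⁺/Cr) = E°(Ce⁴⁺/Ce³⁺) − E°cell = (+1.61) − (+2.349) = -0.74 V.

-0.74 V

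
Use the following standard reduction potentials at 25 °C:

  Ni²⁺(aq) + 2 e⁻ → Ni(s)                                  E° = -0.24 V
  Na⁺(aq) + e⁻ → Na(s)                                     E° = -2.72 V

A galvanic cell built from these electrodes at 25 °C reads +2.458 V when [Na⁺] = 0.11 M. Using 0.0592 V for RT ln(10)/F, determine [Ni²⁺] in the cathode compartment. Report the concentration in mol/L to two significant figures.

0.0022 M

Ni²⁺/Ni is the cathode, Na⁺/Na the anode: E°cell = +2.48 V, n = 2.
Overall reaction: Ni²⁺(aq) + 2 Na(s) → Ni(s) + 2 Na⁺(aq); Q = [Na⁺]^2/[Ni²⁺]^1.
From E = E° − (0.0592/n) log Q: log Q = (E° − E)·n/0.0592 = (+2.48 − (+2.458))·2/0.0592 = 0.7432.
So 1·log[Ni²⁺] = 2·log(0.11) − log Q = -1.9172 − (0.7432) = -2.6604; [Ni²⁺] = 10^(-2.6604) ≈ 0.0022 M.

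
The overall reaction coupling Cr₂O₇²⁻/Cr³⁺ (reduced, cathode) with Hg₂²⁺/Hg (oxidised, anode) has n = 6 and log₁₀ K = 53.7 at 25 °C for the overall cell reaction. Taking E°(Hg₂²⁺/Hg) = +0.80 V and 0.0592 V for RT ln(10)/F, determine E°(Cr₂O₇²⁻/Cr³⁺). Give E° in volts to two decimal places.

E°cell = (0.0592/n)·log K = (0.0592/6)(53.7) = +0.530 V.
Since Cr₂O₇²⁻/Cr³⁺ is the cathode and Hg₂²⁺/Hg the anode, E°cell = E°(Cr₂O₇²⁻/Cr³⁺) − E°(Hg₂²⁺/Hg).
So E°(Cr₂O₇²⁻/Cr³⁺) = E°cell + E°(Hg₂²⁺/Hg) = +0.530 + (+0.80) = +1.33 V.

+1.33 V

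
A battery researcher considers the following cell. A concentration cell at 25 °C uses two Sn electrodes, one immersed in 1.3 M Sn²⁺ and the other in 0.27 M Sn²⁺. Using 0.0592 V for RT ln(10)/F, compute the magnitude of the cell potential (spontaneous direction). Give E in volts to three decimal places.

+0.020 V

For a concentration cell E°cell = 0. The 1.3 M side is the cathode (reduction is favoured where [Sn²⁺] is higher).
With n = 2, E = −(0.0592/2) log([Sn²⁺]ₐₙ/[Sn²⁺]꜀ₐₜ) = −(0.0592/2) log(0.27/1.3) = −(0.0592/2)(-0.683) = +0.020 V.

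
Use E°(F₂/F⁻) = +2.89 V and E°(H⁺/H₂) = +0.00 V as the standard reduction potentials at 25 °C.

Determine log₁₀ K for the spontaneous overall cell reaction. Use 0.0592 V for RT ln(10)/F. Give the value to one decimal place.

97.6

Cathode: F₂/F⁻; anode: H⁺/H₂. E°cell = +2.89 V, n = 2.
log K = nE°cell / 0.0592 = (2)(+2.89) / 0.0592 = 97.6.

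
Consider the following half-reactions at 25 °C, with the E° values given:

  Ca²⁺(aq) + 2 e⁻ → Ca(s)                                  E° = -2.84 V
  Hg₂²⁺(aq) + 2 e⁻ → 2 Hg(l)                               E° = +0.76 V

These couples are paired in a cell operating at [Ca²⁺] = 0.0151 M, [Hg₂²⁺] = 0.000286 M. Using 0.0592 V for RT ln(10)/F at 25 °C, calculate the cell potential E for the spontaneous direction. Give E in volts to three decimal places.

Hg₂²⁺/Hg is the cathode (higher E°), Ca²⁺/Ca the anode: E°cell = +0.76 − (-2.84) = +3.60 V, n = 2.
Overall: Hg₂²⁺(aq) + Ca(s) → 2 Hg(l) + Ca²⁺(aq)
Q = [Ca²⁺] / ([Hg₂²⁺]); log Q = 1.723.
E = E° − (0.0592/n) log Q = +3.60 − (0.0592/2)(1.723) = +3.549 V.

+3.549 V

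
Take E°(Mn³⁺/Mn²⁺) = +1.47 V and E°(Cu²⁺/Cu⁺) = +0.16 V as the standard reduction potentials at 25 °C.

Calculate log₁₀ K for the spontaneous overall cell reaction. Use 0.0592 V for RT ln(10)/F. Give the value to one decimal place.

22.1

Cathode: Mn³⁺/Mn²⁺; anode: Cu²⁺/Cu⁺. E°cell = +1.31 V, n = 1.
log K = nE°cell / 0.0592 = (1)(+1.31) / 0.0592 = 22.1.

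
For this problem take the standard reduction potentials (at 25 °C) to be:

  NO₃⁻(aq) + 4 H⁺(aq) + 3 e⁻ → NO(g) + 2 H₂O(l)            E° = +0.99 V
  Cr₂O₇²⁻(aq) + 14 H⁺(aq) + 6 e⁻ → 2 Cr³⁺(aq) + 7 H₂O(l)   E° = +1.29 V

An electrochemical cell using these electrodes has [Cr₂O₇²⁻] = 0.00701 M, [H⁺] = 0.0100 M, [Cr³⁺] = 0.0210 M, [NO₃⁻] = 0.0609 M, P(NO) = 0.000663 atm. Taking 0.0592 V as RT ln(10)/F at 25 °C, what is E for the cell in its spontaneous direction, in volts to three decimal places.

Cr₂O₇²⁻/Cr³⁺ is the cathode (higher E°), NO₃⁻/NO the anode: E°cell = +1.29 − (+0.99) = +0.30 V, n = 6.
Overall: Cr₂O₇²⁻(aq) + 6 H⁺(aq) + 2 NO(g) → 2 Cr³⁺(aq) + 3 H₂O(l) + 2 NO₃⁻(aq)
Q = [Cr³⁺]^2·[NO₃⁻]^2 / ([Cr₂O₇²⁻]·[H⁺]^6·P(NO)^2); log Q = 14.725.
E = E° − (0.0592/n) log Q = +0.30 − (0.0592/6)(14.725) = +0.155 V.

+0.155 V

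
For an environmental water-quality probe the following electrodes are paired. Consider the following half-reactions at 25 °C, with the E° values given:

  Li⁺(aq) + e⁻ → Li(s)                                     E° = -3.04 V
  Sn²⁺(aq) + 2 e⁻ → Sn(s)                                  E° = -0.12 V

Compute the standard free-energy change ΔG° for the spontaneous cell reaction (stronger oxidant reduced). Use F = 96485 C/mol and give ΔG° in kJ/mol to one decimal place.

Sn²⁺/Sn (E° = -0.12 V) is the cathode; Li⁺/Li (E° = -3.04 V) is the anode, so E°cell = +2.92 V.
Balancing electrons gives n = 2 (lcm of 2 and 1).
ΔG° = −nFE° = −(2)(96485)(+2.92) = -563,472 J = -563.5 kJ/mol.

-563.5 kJ/mol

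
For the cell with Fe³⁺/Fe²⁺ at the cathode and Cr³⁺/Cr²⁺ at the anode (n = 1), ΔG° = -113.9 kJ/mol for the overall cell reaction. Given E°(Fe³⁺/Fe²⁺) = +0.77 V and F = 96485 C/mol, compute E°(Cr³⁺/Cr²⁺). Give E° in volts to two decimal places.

E°cell = −ΔG°/(nF) = −(-113.9×10³)/((1)(96485)) = +1.180 V.
Since Fe³⁺/Fe²⁺ is the cathode and Cr³⁺/Cr²⁺ the anode, E°cell = E°(Fe³⁺/Fe²⁺) − E°(Cr³⁺/Cr²⁺).
So E°(Cr³⁺/Cr²⁺) = E°(Fe³⁺/Fe²⁺) − E°cell = (+0.77) − (+1.180) = -0.41 V.

-0.41 V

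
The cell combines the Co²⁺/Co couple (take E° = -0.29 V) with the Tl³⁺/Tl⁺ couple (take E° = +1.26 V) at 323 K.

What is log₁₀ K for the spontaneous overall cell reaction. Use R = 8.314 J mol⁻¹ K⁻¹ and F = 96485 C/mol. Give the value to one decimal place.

48.4

Cathode: Tl³⁺/Tl⁺; anode: Co²⁺/Co. E°cell = (+1.26) − (-0.29) = +1.55 V, with n = 2.
ΔG° = −nFE° = −RT ln K, so ln K = nFE°/(RT) = (2)(96485)(+1.55) / ((8.314)(323)) = 111.380.
log₁₀ K = 111.380 / ln 10 = 48.4.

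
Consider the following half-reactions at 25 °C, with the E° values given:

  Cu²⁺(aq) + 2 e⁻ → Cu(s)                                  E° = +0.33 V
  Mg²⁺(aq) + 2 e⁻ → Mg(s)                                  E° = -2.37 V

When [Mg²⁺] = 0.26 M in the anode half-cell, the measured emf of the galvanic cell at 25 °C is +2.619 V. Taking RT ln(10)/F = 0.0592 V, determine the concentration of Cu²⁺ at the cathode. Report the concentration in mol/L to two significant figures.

0.00048 M

Cu²⁺/Cu is the cathode, Mg²⁺/Mg the anode: E°cell = +2.70 V, n = 2.
Overall reaction: Cu²⁺(aq) + Mg(s) → Cu(s) + Mg²⁺(aq); Q = [Mg²⁺]^1/[Cu²⁺]^1.
From E = E° − (0.0592/n) log Q: log Q = (E° − E)·n/0.0592 = (+2.70 − (+2.619))·2/0.0592 = 2.7365.
So 1·log[Cu²⁺] = 1·log(0.26) − log Q = -0.5850 − (2.7365) = -3.3215; [Cu²⁺] = 10^(-3.3215) ≈ 0.00048 M.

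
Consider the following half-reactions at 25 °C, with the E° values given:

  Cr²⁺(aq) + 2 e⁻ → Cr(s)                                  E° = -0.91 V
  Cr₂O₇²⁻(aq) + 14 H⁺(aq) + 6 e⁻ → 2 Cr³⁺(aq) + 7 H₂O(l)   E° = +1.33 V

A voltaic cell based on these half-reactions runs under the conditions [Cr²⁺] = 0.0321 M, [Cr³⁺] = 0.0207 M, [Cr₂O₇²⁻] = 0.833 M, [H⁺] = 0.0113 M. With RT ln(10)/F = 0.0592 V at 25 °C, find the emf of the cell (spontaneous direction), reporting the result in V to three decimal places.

+2.048 V

Cr₂O₇²⁻/Cr³⁺ is the cathode (higher E°), Cr²⁺/Cr the anode: E°cell = +1.33 − (-0.91) = +2.24 V, n = 6.
Overall: Cr₂O₇²⁻(aq) + 14 H⁺(aq) + 3 Cr(s) → 2 Cr³⁺(aq) + 7 H₂O(l) + 3 Cr²⁺(aq)
Q = [Cr³⁺]^2·[Cr²⁺]^3 / ([Cr₂O₇²⁻]·[H⁺]^14); log Q = 19.488.
E = E° − (0.0592/n) log Q = +2.24 − (0.0592/6)(19.488) = +2.048 V.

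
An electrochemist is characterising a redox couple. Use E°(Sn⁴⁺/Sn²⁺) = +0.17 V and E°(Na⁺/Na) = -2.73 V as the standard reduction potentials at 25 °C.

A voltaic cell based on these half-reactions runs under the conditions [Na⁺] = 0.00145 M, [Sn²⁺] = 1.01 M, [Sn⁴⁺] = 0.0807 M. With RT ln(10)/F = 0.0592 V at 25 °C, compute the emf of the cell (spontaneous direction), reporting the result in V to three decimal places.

+3.036 V

Sn⁴⁺/Sn²⁺ is the cathode (higher E°), Na⁺/Na the anode: E°cell = +0.17 − (-2.73) = +2.90 V, n = 2.
Overall: Sn⁴⁺(aq) + 2 Na(s) → Sn²⁺(aq) + 2 Na⁺(aq)
Q = [Sn²⁺]·[Na⁺]^2 / ([Sn⁴⁺]); log Q = -4.580.
E = E° − (0.0592/n) log Q = +2.90 − (0.0592/2)(-4.580) = +3.036 V.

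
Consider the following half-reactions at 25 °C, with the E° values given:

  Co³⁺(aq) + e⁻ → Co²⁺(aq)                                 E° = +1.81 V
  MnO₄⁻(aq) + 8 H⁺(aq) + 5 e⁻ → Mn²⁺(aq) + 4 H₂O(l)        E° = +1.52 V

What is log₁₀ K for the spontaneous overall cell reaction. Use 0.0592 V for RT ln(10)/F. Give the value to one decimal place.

24.5

Cathode: Co³⁺/Co²⁺; anode: MnO₄⁻/Mn²⁺. E°cell = +0.29 V, n = 5.
log K = nE°cell / 0.0592 = (5)(+0.29) / 0.0592 = 24.5.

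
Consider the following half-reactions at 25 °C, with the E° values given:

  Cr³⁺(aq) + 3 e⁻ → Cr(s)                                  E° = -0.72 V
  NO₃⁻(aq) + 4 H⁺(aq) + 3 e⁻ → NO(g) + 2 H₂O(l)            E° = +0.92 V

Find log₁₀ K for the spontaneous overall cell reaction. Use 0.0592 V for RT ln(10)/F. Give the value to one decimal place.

Cathode: NO₃⁻/NO; anode: Cr³⁺/Cr. E°cell = +1.64 V, n = 3.
log K = nE°cell / 0.0592 = (3)(+1.64) / 0.0592 = 83.1.

83.1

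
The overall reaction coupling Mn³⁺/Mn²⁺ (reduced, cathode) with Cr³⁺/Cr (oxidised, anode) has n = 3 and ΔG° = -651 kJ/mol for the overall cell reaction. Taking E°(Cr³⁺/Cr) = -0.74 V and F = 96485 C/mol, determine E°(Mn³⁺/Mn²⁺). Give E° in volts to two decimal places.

+1.51 V

E°cell = −ΔG°/(nF) = −(-651×10³)/((3)(96485)) = +2.249 V.
Since Mn³⁺/Mn²⁺ is the cathode and Cr³⁺/Cr the anode, E°cell = E°(Mn³⁺/Mn²⁺) − E°(Cr³⁺/Cr).
So E°(Mn³⁺/Mn²⁺) = E°cell + E°(Cr³⁺/Cr) = +2.249 + (-0.74) = +1.51 V.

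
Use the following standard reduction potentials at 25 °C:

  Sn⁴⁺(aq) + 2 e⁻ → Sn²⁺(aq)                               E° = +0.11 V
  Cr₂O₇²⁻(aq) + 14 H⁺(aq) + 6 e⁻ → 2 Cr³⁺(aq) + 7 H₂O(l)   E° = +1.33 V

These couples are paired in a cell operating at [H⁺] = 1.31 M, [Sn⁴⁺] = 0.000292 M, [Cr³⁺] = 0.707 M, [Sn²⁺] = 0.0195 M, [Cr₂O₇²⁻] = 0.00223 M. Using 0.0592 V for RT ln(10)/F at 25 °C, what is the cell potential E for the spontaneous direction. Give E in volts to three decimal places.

Cr₂O₇²⁻/Cr³⁺ is the cathode (higher E°), Sn⁴⁺/Sn²⁺ the anode: E°cell = +1.33 − (+0.11) = +1.22 V, n = 6.
Overall: Cr₂O₇²⁻(aq) + 14 H⁺(aq) + 3 Sn²⁺(aq) → 2 Cr³⁺(aq) + 7 H₂O(l) + 3 Sn⁴⁺(aq)
Q = [Cr³⁺]^2·[Sn⁴⁺]^3 / ([Cr₂O₇²⁻]·[H⁺]^14·[Sn²⁺]^3); log Q = -4.765.
E = E° − (0.0592/n) log Q = +1.22 − (0.0592/6)(-4.765) = +1.267 V.

+1.267 V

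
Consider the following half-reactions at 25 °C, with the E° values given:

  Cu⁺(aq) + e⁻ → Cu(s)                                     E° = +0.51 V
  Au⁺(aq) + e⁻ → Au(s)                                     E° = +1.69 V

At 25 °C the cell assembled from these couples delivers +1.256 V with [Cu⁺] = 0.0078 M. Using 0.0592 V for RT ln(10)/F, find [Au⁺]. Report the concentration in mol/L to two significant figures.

Au⁺/Au is the cathode, Cu⁺/Cu the anode: E°cell = +1.18 V, n = 1.
Overall reaction: Au⁺(aq) + Cu(s) → Au(s) + Cu⁺(aq); Q = [Cu⁺]^1/[Au⁺]^1.
From E = E° − (0.0592/n) log Q: log Q = (E° − E)·n/0.0592 = (+1.18 − (+1.256))·1/0.0592 = -1.2838.
So 1·log[Au⁺] = 1·log(0.0078) − log Q = -2.1079 − (-1.2838) = -0.8241; [Au⁺] = 10^(-0.8241) ≈ 0.15 M.

0.15 M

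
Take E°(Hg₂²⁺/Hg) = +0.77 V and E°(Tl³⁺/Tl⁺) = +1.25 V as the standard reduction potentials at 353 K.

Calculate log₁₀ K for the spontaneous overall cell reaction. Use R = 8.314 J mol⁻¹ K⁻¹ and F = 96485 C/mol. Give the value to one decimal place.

13.7

Cathode: Tl³⁺/Tl⁺; anode: Hg₂²⁺/Hg. E°cell = (+1.25) − (+0.77) = +0.48 V, with n = 2.
ΔG° = −nFE° = −RT ln K, so ln K = nFE°/(RT) = (2)(96485)(+0.48) / ((8.314)(353)) = 31.561.
log₁₀ K = 31.561 / ln 10 = 13.7.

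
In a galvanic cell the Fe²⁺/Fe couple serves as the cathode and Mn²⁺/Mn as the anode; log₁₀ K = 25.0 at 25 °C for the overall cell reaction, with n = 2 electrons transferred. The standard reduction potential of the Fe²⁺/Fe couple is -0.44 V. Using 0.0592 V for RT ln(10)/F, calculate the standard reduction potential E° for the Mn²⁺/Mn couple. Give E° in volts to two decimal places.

E°cell = (0.0592/n)·log K = (0.0592/2)(25.0) = +0.740 V.
Since Fe²⁺/Fe is the cathode and Mn²⁺/Mn the anode, E°cell = E°(Fe²⁺/Fe) − E°(Mn²⁺/Mn).
So E°(Mn²⁺/Mn) = E°(Fe²⁺/Fe) − E°cell = (-0.44) − (+0.740) = -1.18 V.

-1.18 V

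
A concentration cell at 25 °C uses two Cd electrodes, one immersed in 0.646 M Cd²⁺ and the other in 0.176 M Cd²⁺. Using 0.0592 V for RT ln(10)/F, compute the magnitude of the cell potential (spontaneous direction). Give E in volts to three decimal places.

For a concentration cell E°cell = 0. The 0.646 M side is the cathode (reduction is favoured where [Cd²⁺] is higher).
With n = 2, E = −(0.0592/2) log([Cd²⁺]ₐₙ/[Cd²⁺]꜀ₐₜ) = −(0.0592/2) log(0.176/0.646) = −(0.0592/2)(-0.565) = +0.017 V.

+0.017 V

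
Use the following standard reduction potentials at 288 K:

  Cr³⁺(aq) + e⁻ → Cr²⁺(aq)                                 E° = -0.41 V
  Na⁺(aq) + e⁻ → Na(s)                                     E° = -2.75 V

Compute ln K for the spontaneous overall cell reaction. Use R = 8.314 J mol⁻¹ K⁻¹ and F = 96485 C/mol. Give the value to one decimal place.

Cathode: Cr³⁺/Cr²⁺; anode: Na⁺/Na. E°cell = (-0.41) − (-2.75) = +2.34 V, with n = 1.
ΔG° = −nFE° = −RT ln K, so ln K = nFE°/(RT) = (1)(96485)(+2.34) / ((8.314)(288)) = 94.292.

94.3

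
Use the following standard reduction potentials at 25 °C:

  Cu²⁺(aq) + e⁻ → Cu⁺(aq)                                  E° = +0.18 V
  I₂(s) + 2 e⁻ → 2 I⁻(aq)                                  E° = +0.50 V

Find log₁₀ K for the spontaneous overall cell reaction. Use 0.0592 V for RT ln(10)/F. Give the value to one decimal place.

10.8

Cathode: I₂/I⁻; anode: Cu²⁺/Cu⁺. E°cell = +0.32 V, n = 2.
log K = nE°cell / 0.0592 = (2)(+0.32) / 0.0592 = 10.8.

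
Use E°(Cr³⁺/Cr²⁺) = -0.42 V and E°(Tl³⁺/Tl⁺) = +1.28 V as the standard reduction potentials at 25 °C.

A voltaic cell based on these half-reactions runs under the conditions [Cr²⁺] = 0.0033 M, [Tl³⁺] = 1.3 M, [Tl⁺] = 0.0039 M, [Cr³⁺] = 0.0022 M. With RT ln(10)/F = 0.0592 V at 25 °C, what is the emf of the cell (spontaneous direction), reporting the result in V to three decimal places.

+1.785 V

Tl³⁺/Tl⁺ is the cathode (higher E°), Cr³⁺/Cr²⁺ the anode: E°cell = +1.28 − (-0.42) = +1.70 V, n = 2.
Overall: Tl³⁺(aq) + 2 Cr²⁺(aq) → Tl⁺(aq) + 2 Cr³⁺(aq)
Q = [Tl⁺]·[Cr³⁺]^2 / ([Tl³⁺]·[Cr²⁺]^2); log Q = -2.875.
E = E° − (0.0592/n) log Q = +1.70 − (0.0592/2)(-2.875) = +1.785 V.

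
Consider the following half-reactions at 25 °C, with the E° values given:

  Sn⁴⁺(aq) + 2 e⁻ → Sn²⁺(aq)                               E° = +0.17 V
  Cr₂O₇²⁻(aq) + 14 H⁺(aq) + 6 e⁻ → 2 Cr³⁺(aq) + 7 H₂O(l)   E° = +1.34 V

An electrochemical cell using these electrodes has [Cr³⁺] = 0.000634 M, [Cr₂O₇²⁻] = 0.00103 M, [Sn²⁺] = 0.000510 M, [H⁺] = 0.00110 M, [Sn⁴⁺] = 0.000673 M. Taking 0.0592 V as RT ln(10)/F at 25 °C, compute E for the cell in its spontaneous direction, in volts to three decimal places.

Cr₂O₇²⁻/Cr³⁺ is the cathode (higher E°), Sn⁴⁺/Sn²⁺ the anode: E°cell = +1.34 − (+0.17) = +1.17 V, n = 6.
Overall: Cr₂O₇²⁻(aq) + 14 H⁺(aq) + 3 Sn²⁺(aq) → 2 Cr³⁺(aq) + 7 H₂O(l) + 3 Sn⁴⁺(aq)
Q = [Cr³⁺]^2·[Sn⁴⁺]^3 / ([Cr₂O₇²⁻]·[H⁺]^14·[Sn²⁺]^3); log Q = 38.373.
E = E° − (0.0592/n) log Q = +1.17 − (0.0592/6)(38.373) = +0.791 V.

+0.791 V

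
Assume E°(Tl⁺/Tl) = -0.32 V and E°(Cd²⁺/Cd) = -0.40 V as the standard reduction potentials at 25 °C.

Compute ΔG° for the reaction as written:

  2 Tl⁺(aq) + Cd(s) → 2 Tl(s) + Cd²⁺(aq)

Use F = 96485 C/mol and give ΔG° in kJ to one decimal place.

-15.4 kJ

As written, Tl⁺/Tl is reduced (cathode) and Cd²⁺/Cd is oxidised (anode), so E°cell = (-0.32) − (-0.40) = +0.08 V.
Balancing electrons gives n = 2.
ΔG° = −nFE° = −(2)(96485)(+0.08) = -15,438 J = -15.4 kJ.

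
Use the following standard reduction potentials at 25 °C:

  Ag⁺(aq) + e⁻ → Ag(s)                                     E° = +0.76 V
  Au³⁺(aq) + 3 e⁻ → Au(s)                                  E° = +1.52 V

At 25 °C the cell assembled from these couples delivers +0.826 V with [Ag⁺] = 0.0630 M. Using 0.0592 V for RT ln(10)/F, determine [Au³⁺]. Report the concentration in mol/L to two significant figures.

0.55 M

Au³⁺/Au is the cathode, Ag⁺/Ag the anode: E°cell = +0.76 V, n = 3.
Overall reaction: Au³⁺(aq) + 3 Ag(s) → Au(s) + 3 Ag⁺(aq); Q = [Ag⁺]^3/[Au³⁺]^1.
From E = E° − (0.0592/n) log Q: log Q = (E° − E)·n/0.0592 = (+0.76 − (+0.826))·3/0.0592 = -3.3446.
So 1·log[Au³⁺] = 3·log(0.063) − log Q = -3.6020 − (-3.3446) = -0.2574; [Au³⁺] = 10^(-0.2574) ≈ 0.55 M.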